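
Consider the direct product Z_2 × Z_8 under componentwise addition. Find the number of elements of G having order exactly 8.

An element (a,b) has order lcm(ord(a), ord(b)); count pairs with lcm equal to 8.
Enumerating gives 8 such elements.

8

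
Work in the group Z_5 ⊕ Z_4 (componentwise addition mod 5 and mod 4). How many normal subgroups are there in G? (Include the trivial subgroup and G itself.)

G is abelian, so every subgroup is normal.
G has 6 subgroups in total, hence 6 normal subgroups.

6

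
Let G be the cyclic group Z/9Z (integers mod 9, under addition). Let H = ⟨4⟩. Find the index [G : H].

|⟨4⟩| = 9 and |G| = 9.
By Lagrange, [G : H] = |G|/|H| = 9/9 = 1.

1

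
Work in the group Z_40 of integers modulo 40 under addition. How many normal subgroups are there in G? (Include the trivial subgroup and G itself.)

G is abelian, so every subgroup is normal.
G has 8 subgroups in total, hence 8 normal subgroups.

8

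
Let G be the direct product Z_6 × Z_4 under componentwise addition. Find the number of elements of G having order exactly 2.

An element (a,b) has order lcm(ord(a), ord(b)); count pairs with lcm equal to 2.
Enumerating gives 3 such elements.

3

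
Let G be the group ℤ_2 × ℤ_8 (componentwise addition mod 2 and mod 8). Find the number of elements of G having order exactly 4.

4

An element (a,b) has order lcm(ord(a), ord(b)); count pairs with lcm equal to 4.
Enumerating gives 4 such elements.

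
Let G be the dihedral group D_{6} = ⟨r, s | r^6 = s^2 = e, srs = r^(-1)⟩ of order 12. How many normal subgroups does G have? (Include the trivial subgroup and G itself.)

7

G has 16 subgroups. Checking conjugation-invariance by order — order 1: 1/1 normal; order 2: 1/7 normal; order 3: 1/1 normal; order 4: 0/3 normal; order 6: 3/3 normal; order 12: 1/1 normal.
Total normal subgroups: 7.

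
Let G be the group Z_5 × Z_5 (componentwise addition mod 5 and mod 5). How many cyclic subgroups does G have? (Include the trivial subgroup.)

7

A cyclic subgroup of order d is generated by each of its φ(d) elements of order d, so the cyclic subgroups of order d number (#elements of order d)/φ(d).
Cyclic subgroups by order — order 1: 1; order 5: 6.
Total: 7.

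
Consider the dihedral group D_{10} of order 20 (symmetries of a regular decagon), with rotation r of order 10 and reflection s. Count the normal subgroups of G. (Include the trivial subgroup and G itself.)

G has 22 subgroups. Checking conjugation-invariance by order — order 1: 1/1 normal; order 2: 1/11 normal; order 4: 0/5 normal; order 5: 1/1 normal; order 10: 3/3 normal; order 20: 1/1 normal.
Total normal subgroups: 7.

7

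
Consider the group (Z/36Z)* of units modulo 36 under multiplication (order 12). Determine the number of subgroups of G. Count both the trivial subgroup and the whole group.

|G| = 12, so by Lagrange every subgroup order divides 12. Divisors: 1, 2, 3, 4, 6, 12.
Subgroups by order — order 1: 1; order 2: 3; order 3: 1; order 4: 1; order 6: 3; order 12: 1.
Total: 1 + 3 + 1 + 1 + 3 + 1 = 10.

10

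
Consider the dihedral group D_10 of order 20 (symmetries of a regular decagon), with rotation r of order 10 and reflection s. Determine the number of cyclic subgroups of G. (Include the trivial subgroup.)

Each element a generates a cyclic subgroup ⟨a⟩; distinct elements may generate the same one (a cyclic group of order d has φ(d) generators).
Cyclic subgroups by order — order 1: 1; order 2: 11; order 5: 1; order 10: 1.
Total: 14.

14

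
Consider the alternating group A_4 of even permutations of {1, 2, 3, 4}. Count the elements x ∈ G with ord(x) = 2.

3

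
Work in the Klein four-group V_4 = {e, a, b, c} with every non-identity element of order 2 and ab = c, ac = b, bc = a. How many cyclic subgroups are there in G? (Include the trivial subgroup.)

4

Group the elements of G by the cyclic subgroup they generate; each cyclic subgroup of order d accounts for φ(d) elements.
Cyclic subgroups by order — order 1: 1; order 2: 3.
Total: 4.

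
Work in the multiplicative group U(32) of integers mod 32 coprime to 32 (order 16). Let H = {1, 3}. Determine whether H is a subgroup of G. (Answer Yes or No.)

3 ∈ H but its inverse 11 ∉ H, so H is not a subgroup.

No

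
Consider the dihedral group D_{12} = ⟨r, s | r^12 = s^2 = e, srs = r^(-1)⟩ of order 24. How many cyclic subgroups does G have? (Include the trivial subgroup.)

A cyclic subgroup of order d is generated by each of its φ(d) elements of order d, so the cyclic subgroups of order d number (#elements of order d)/φ(d).
Cyclic subgroups by order — order 1: 1; order 2: 13; order 3: 1; order 4: 1; order 6: 1; order 12: 1.
Total: 18.

18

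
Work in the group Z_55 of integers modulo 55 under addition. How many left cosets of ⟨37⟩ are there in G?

1

|⟨37⟩| = 55 and |G| = 55.
By Lagrange, [G : H] = |G|/|H| = 55/55 = 1.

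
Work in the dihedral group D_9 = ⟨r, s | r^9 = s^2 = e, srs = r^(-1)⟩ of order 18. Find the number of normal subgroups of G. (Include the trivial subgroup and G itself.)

G has 16 subgroups. Checking conjugation-invariance by order — order 1: 1/1 normal; order 2: 0/9 normal; order 3: 1/1 normal; order 6: 0/3 normal; order 9: 1/1 normal; order 18: 1/1 normal.
Total normal subgroups: 4.

4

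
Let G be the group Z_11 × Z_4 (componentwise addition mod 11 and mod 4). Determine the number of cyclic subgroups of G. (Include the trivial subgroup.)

Group the elements of G by the cyclic subgroup they generate; each cyclic subgroup of order d accounts for φ(d) elements.
Cyclic subgroups by order — order 1: 1; order 2: 1; order 4: 1; order 11: 1; order 22: 1; order 44: 1.
Total: 6.

6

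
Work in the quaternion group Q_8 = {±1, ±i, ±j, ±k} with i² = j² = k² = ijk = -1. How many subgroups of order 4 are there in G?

|G| = 8 and 4 | 8, so subgroups of order 4 are possible by Lagrange.
The subgroups of order 4 are: {1, -1, i, -i}; {1, -1, j, -j}; {1, -1, k, -k}.
So G has 3 subgroups of order 4.

3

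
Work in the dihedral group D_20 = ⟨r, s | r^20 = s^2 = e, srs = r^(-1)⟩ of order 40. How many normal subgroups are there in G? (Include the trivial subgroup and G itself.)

G has 48 subgroups. Checking conjugation-invariance by order — order 1: 1/1 normal; order 2: 1/21 normal; order 4: 1/11 normal; order 5: 1/1 normal; order 8: 0/5 normal; order 10: 1/5 normal; order 20: 3/3 normal; order 40: 1/1 normal.
Total normal subgroups: 9.

9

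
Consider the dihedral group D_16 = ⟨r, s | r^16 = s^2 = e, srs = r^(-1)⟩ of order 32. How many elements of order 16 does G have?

The elements of order 16 are: r, r^3, r^5, r^7, r^9, r^11, r^13, r^15.
That's 8.

8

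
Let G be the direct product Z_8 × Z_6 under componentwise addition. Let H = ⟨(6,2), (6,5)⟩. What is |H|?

24

|⟨(6,2)⟩| = 12 and |⟨(6,5)⟩| = 12, so |H| is a multiple of lcm(12, 12) = 12 and divides |G| = 48.
Closing under the operation: H = {(0,0), (0,1), (0,2), (0,3), (0,4), (0,5), (2,0), (2,1), (2,2), (2,3), (2,4), (2,5), (4,0), (4,1), (4,2), (4,3), (4,4), (4,5), (6,0), (6,1), (6,2), (6,3), (6,4), (6,5)}, so |H| = 24.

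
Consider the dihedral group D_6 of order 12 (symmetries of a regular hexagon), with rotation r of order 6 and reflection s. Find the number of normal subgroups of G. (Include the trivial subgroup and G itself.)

G has 16 subgroups. Checking conjugation-invariance by order — order 1: 1/1 normal; order 2: 1/7 normal; order 3: 1/1 normal; order 4: 0/3 normal; order 6: 3/3 normal; order 12: 1/1 normal.
Total normal subgroups: 7.

7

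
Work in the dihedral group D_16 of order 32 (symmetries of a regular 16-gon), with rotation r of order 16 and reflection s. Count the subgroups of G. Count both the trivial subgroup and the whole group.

|G| = 32, so by Lagrange every subgroup order divides 32. Divisors: 1, 2, 4, 8, 16, 32.
Subgroups by order — order 1: 1; order 2: 17; order 4: 9; order 8: 5; order 16: 3; order 32: 1.
Total: 1 + 17 + 9 + 5 + 3 + 1 = 36.

36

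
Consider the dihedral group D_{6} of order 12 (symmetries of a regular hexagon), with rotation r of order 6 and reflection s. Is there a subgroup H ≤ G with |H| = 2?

Yes

2 | 12. A subgroup of order 2 is {e, r^2s}.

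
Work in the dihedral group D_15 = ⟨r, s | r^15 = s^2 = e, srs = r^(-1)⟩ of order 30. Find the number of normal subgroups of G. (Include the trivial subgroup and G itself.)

5

G has 28 subgroups. Checking conjugation-invariance by order — order 1: 1/1 normal; order 2: 0/15 normal; order 3: 1/1 normal; order 5: 1/1 normal; order 6: 0/5 normal; order 10: 0/3 normal; order 15: 1/1 normal; order 30: 1/1 normal.
Total normal subgroups: 5.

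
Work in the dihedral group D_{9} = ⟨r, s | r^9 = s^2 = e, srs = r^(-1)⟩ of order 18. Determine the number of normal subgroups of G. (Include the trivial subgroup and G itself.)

4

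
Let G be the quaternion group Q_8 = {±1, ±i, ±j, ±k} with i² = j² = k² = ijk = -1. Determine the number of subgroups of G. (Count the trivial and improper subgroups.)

6

|G| = 8, so by Lagrange every subgroup order divides 8. Divisors: 1, 2, 4, 8.
Subgroups by order — order 1: 1; order 2: 1; order 4: 3; order 8: 1.
Total: 1 + 1 + 3 + 1 = 6.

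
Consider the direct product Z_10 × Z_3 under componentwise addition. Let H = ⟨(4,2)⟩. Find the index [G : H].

2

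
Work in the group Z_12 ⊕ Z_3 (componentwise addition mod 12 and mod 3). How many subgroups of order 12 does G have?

4

|G| = 36 and 12 | 36, so subgroups of order 12 are possible by Lagrange.
The subgroups of order 12 are: {(0,0), (0,1), (0,2), (3,0), (3,1), (3,2), (6,0), (6,1), (6,2), (9,0), (9,1), (9,2)}; {(0,0), (1,0), (2,0), (3,0), (4,0), (5,0), (6,0), (7,0), (8,0), (9,0), (10,0), (11,0)}; {(0,0), (1,1), (2,2), (3,0), (4,1), (5,2), (6,0), (7,1), (8,2), (9,0), (10,1), (11,2)}; {(0,0), (1,2), (2,1), (3,0), (4,2), (5,1), (6,0), (7,2), (8,1), (9,0), (10,2), (11,1)}.
So G has 4 subgroups of order 12.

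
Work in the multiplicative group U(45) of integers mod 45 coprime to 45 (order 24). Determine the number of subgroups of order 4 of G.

3

|G| = 24 and 4 | 24, so subgroups of order 4 are possible by Lagrange.
The subgroups of order 4 are: {1, 8, 17, 19}; {1, 19, 26, 44}; {1, 19, 28, 37}.
So G has 3 subgroups of order 4.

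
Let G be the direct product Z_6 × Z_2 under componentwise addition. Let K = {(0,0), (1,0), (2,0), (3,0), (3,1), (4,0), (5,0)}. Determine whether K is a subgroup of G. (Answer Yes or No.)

No

|K| = 7 does not divide |G| = 12, so by Lagrange K is not a subgroup.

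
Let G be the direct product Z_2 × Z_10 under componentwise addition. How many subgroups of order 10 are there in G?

|G| = 20 and 10 | 20, so subgroups of order 10 are possible by Lagrange.
The subgroups of order 10 are: {(0,0), (0,1), (0,2), (0,3), (0,4), (0,5), (0,6), (0,7), (0,8), (0,9)}; {(0,0), (0,2), (0,4), (0,6), (0,8), (1,0), (1,2), (1,4), (1,6), (1,8)}; {(0,0), (0,2), (0,4), (0,6), (0,8), (1,1), (1,3), (1,5), (1,7), (1,9)}.
So G has 3 subgroups of order 10.

3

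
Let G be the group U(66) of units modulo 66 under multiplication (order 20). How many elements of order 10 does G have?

12

Enumerating element orders in G gives 12 elements of order 10.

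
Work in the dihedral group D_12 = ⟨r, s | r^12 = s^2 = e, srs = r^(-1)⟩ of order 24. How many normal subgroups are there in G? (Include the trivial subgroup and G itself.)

9

G has 34 subgroups. Checking conjugation-invariance by order — order 1: 1/1 normal; order 2: 1/13 normal; order 3: 1/1 normal; order 4: 1/7 normal; order 6: 1/5 normal; order 8: 0/3 normal; order 12: 3/3 normal; order 24: 1/1 normal.
Total normal subgroups: 9.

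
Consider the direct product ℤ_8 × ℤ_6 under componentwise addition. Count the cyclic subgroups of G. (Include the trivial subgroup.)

Each element a generates a cyclic subgroup ⟨a⟩; distinct elements may generate the same one (a cyclic group of order d has φ(d) generators).
Cyclic subgroups by order — order 1: 1; order 2: 3; order 3: 1; order 4: 2; order 6: 3; order 8: 2; order 12: 2; order 24: 2.
Total: 16.

16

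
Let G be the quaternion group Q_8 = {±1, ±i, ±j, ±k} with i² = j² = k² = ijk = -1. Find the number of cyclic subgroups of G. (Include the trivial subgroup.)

Group the elements of G by the cyclic subgroup they generate; each cyclic subgroup of order d accounts for φ(d) elements.
Cyclic subgroups by order — order 1: 1; order 2: 1; order 4: 3.
Total: 5.

5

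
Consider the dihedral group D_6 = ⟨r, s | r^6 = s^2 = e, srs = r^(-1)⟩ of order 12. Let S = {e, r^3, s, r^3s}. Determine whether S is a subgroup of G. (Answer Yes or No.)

Yes

|S| = 4 divides |G| = 12, consistent with Lagrange.
S contains the identity, every element's inverse is in S, and S is closed under ·: it is a subgroup.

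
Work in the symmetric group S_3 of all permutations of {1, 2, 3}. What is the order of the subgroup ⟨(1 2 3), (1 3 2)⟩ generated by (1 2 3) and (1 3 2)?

|⟨(1 2 3)⟩| = 3 and |⟨(1 3 2)⟩| = 3, so |H| is a multiple of lcm(3, 3) = 3 and divides |G| = 6.
Closing under the operation: H = {e, (1 2 3), (1 3 2)}, so |H| = 3.

3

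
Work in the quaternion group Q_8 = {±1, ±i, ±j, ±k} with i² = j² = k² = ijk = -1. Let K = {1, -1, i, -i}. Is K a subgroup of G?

|K| = 4 divides |G| = 8, consistent with Lagrange.
K contains the identity, every element's inverse is in K, and K is closed under ·: it is a subgroup.
In fact K = ⟨-i⟩.

Yes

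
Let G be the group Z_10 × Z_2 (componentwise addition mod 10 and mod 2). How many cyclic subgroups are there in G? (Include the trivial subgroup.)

8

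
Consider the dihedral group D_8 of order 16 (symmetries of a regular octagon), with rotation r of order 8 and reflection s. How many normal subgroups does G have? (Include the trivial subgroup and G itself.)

G has 19 subgroups. Checking conjugation-invariance by order — order 1: 1/1 normal; order 2: 1/9 normal; order 4: 1/5 normal; order 8: 3/3 normal; order 16: 1/1 normal.
Total normal subgroups: 7.

7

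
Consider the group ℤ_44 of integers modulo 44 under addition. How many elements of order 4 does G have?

In a cyclic group of order 44, the number of elements of order d (for d | 44) is φ(d).
φ(4) = 2.

2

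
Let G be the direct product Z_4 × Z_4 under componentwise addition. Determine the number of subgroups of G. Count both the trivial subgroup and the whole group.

|G| = 16, so by Lagrange every subgroup order divides 16. Divisors: 1, 2, 4, 8, 16.
Subgroups by order — order 1: 1; order 2: 3; order 4: 7; order 8: 3; order 16: 1.
Total: 1 + 3 + 7 + 3 + 1 = 15.

15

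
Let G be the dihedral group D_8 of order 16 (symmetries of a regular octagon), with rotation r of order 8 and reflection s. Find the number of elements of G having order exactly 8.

4

The elements of order 8 are: r, r^3, r^5, r^7.
That's 4.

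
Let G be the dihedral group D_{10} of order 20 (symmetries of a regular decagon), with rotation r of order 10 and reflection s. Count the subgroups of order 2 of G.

11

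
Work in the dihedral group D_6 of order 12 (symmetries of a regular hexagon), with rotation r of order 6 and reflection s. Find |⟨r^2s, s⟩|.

6

|⟨r^2s⟩| = 2 and |⟨s⟩| = 2, so |H| is a multiple of lcm(2, 2) = 2 and divides |G| = 12.
Closing under the operation: H = {e, r^2, r^4, s, r^2s, r^4s}, so |H| = 6.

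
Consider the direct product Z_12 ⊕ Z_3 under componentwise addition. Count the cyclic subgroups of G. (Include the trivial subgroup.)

A cyclic subgroup of order d is generated by each of its φ(d) elements of order d, so the cyclic subgroups of order d number (#elements of order d)/φ(d).
Cyclic subgroups by order — order 1: 1; order 2: 1; order 3: 4; order 4: 1; order 6: 4; order 12: 4.
Total: 15.

15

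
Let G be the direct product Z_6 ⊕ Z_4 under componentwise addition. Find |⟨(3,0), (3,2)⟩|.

4

|⟨(3,0)⟩| = 2 and |⟨(3,2)⟩| = 2, so |H| is a multiple of lcm(2, 2) = 2 and divides |G| = 24.
Closing under the operation: H = {(0,0), (0,2), (3,0), (3,2)}, so |H| = 4.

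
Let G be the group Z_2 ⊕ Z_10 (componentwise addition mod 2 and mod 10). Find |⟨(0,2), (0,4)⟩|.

5

|⟨(0,2)⟩| = 5 and |⟨(0,4)⟩| = 5, so |H| is a multiple of lcm(5, 5) = 5 and divides |G| = 20.
Closing under the operation: H = {(0,0), (0,2), (0,4), (0,6), (0,8)}, so |H| = 5.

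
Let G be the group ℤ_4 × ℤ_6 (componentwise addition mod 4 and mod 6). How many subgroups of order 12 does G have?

|G| = 24 and 12 | 24, so subgroups of order 12 are possible by Lagrange.
The subgroups of order 12 are: {(0,0), (0,1), (0,2), (0,3), (0,4), (0,5), (2,0), (2,1), (2,2), (2,3), (2,4), (2,5)}; {(0,0), (0,2), (0,4), (1,0), (1,2), (1,4), (2,0), (2,2), (2,4), (3,0), (3,2), (3,4)}; {(0,0), (0,2), (0,4), (1,1), (1,3), (1,5), (2,0), (2,2), (2,4), (3,1), (3,3), (3,5)}.
So G has 3 subgroups of order 12.

3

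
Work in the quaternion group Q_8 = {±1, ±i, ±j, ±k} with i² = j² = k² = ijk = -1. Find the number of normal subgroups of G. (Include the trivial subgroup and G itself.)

6

G has 6 subgroups. Checking conjugation-invariance by order — order 1: 1/1 normal; order 2: 1/1 normal; order 4: 3/3 normal; order 8: 1/1 normal.
Total normal subgroups: 6.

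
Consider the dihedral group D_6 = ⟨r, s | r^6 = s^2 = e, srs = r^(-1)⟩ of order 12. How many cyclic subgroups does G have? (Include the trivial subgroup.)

Group the elements of G by the cyclic subgroup they generate; each cyclic subgroup of order d accounts for φ(d) elements.
Cyclic subgroups by order — order 1: 1; order 2: 7; order 3: 1; order 6: 1.
Total: 10.

10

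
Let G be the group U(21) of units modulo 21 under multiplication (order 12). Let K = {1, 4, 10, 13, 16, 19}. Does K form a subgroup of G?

|K| = 6 divides |G| = 12, consistent with Lagrange.
K contains the identity, every element's inverse is in K, and K is closed under ·: it is a subgroup.
In fact K = ⟨19⟩.

Yes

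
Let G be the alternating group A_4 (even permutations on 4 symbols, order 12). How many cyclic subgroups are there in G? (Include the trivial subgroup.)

Group the elements of G by the cyclic subgroup they generate; each cyclic subgroup of order d accounts for φ(d) elements.
Cyclic subgroups by order — order 1: 1; order 2: 3; order 3: 4.
Total: 8.

8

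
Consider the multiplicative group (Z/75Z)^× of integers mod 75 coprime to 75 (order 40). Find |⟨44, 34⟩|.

|⟨44⟩| = 10 and |⟨34⟩| = 10, so |H| is a multiple of lcm(10, 10) = 10 and divides |G| = 40.
Closing under the operation: H = {1, 4, 11, 14, 16, 19, 26, 29, 31, 34, 41, 44, 46, 49, 56, 59, 61, 64, 71, 74}, so |H| = 20.

20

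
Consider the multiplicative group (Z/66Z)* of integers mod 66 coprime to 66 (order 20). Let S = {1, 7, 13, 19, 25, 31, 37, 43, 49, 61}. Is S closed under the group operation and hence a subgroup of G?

|S| = 10 divides |G| = 20, consistent with Lagrange.
S contains the identity, every element's inverse is in S, and S is closed under ·: it is a subgroup.
In fact S = ⟨7⟩.

Yes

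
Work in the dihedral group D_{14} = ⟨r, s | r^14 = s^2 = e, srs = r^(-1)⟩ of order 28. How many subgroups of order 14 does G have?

|G| = 28 and 14 | 28, so subgroups of order 14 are possible by Lagrange.
The subgroups of order 14 are: {e, r, r^2, r^3, r^4, r^5, r^6, r^7, r^8, r^9, r^10, r^11, r^12, r^13}; {e, r^2, r^4, r^6, r^8, r^10, r^12, s, r^2s, r^4s, r^6s, r^8s, r^10s, r^12s}; {e, r^2, r^4, r^6, r^8, r^10, r^12, rs, r^3s, r^5s, r^7s, r^9s, r^11s, r^13s}.
So G has 3 subgroups of order 14.

3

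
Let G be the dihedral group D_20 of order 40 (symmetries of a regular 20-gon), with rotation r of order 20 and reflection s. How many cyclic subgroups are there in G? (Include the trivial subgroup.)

26

A cyclic subgroup of order d is generated by each of its φ(d) elements of order d, so the cyclic subgroups of order d number (#elements of order d)/φ(d).
Cyclic subgroups by order — order 1: 1; order 2: 21; order 4: 1; order 5: 1; order 10: 1; order 20: 1.
Total: 26.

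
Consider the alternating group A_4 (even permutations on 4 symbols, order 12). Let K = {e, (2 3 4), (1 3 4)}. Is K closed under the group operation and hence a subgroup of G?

No

(1 3 4) ∈ K but its inverse (1 4 3) ∉ K, so K is not a subgroup.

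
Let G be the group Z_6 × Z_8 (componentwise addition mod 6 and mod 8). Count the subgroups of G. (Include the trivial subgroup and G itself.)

22

|G| = 48, so by Lagrange every subgroup order divides 48. Divisors: 1, 2, 3, 4, 6, 8, 12, 16, 24, 48.
Subgroups by order — order 1: 1; order 2: 3; order 3: 1; order 4: 3; order 6: 3; order 8: 3; order 12: 3; order 16: 1; order 24: 3; order 48: 1.
Total: 1 + 3 + 1 + 3 + 3 + 3 + 3 + 1 + 3 + 1 = 22.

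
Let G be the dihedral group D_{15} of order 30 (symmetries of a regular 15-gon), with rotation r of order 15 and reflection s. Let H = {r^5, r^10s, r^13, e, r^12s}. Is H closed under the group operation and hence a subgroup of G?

r^5 ∈ H but its inverse r^10 ∉ H, so H is not a subgroup.

No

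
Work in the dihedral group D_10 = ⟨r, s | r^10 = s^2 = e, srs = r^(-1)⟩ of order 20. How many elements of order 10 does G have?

The elements of order 10 are: r, r^3, r^7, r^9.
That's 4.

4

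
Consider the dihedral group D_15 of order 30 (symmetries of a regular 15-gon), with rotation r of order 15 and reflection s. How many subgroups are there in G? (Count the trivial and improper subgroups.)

28

|G| = 30, so by Lagrange every subgroup order divides 30. Divisors: 1, 2, 3, 5, 6, 10, 15, 30.
Subgroups by order — order 1: 1; order 2: 15; order 3: 1; order 5: 1; order 6: 5; order 10: 3; order 15: 1; order 30: 1.
Total: 1 + 15 + 1 + 1 + 5 + 3 + 1 + 1 = 28.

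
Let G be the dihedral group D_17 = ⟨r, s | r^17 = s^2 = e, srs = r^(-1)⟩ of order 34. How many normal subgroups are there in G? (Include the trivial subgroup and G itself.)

3

G has 20 subgroups. Checking conjugation-invariance by order — order 1: 1/1 normal; order 2: 0/17 normal; order 17: 1/1 normal; order 34: 1/1 normal.
Total normal subgroups: 3.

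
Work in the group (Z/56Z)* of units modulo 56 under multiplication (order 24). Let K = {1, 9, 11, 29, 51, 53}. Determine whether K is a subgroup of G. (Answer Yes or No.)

No

53 ∈ K but its inverse 37 ∉ K, so K is not a subgroup.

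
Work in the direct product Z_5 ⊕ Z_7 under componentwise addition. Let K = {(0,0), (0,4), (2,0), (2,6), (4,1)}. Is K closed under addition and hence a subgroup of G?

(2,6) ∈ K but its inverse (3,1) ∉ K, so K is not a subgroup.

No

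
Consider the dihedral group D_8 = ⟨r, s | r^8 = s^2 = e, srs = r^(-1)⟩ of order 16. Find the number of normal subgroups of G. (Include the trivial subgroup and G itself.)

7

G has 19 subgroups. Checking conjugation-invariance by order — order 1: 1/1 normal; order 2: 1/9 normal; order 4: 1/5 normal; order 8: 3/3 normal; order 16: 1/1 normal.
Total normal subgroups: 7.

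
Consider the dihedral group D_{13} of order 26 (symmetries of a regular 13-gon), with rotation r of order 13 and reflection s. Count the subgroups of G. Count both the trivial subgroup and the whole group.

|G| = 26, so by Lagrange every subgroup order divides 26. Divisors: 1, 2, 13, 26.
Subgroups by order — order 1: 1; order 2: 13; order 13: 1; order 26: 1.
Total: 1 + 13 + 1 + 1 = 16.

16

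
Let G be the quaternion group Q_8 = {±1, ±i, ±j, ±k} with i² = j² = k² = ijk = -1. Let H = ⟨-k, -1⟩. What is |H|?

|⟨-k⟩| = 4 and |⟨-1⟩| = 2, so |H| is a multiple of lcm(4, 2) = 4 and divides |G| = 8.
Closing under the operation: H = {1, -1, k, -k}, so |H| = 4.

4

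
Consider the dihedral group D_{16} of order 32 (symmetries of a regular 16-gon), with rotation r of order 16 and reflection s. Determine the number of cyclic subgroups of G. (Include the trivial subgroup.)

A cyclic subgroup of order d is generated by each of its φ(d) elements of order d, so the cyclic subgroups of order d number (#elements of order d)/φ(d).
Cyclic subgroups by order — order 1: 1; order 2: 17; order 4: 1; order 8: 1; order 16: 1.
Total: 21.

21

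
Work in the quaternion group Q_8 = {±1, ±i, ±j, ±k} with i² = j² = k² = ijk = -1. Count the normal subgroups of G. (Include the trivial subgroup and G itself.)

G has 6 subgroups. Checking conjugation-invariance by order — order 1: 1/1 normal; order 2: 1/1 normal; order 4: 3/3 normal; order 8: 1/1 normal.
Total normal subgroups: 6.

6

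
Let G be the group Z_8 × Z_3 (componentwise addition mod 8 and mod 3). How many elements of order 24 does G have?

An element (a,b) has order lcm(ord(a), ord(b)); count pairs with lcm equal to 24.
Enumerating gives 8 such elements.

8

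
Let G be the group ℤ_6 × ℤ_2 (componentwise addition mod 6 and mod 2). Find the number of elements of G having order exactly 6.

An element (a,b) has order lcm(ord(a), ord(b)); count pairs with lcm equal to 6.
Enumerating gives 6 such elements.

6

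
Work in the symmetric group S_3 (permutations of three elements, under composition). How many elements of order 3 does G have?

2

The elements of order 3 are: (1 2 3), (1 3 2).
That's 2.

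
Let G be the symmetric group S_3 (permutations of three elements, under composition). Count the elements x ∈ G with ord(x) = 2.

3

The elements of order 2 are: (2 3), (1 2), (1 3).
That's 3.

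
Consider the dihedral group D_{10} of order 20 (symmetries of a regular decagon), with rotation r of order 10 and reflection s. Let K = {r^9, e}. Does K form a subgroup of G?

r^9 ∈ K but its inverse r ∉ K, so K is not a subgroup.

No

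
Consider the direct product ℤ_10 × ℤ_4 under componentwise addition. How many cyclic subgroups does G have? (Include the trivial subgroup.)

12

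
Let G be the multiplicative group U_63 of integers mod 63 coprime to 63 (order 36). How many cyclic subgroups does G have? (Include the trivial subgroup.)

Group the elements of G by the cyclic subgroup they generate; each cyclic subgroup of order d accounts for φ(d) elements.
Cyclic subgroups by order — order 1: 1; order 2: 3; order 3: 4; order 6: 12.
Total: 20.

20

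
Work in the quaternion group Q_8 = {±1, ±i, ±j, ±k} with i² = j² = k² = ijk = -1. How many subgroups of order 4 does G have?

3

|G| = 8 and 4 | 8, so subgroups of order 4 are possible by Lagrange.
The subgroups of order 4 are: {1, -1, i, -i}; {1, -1, j, -j}; {1, -1, k, -k}.
So G has 3 subgroups of order 4.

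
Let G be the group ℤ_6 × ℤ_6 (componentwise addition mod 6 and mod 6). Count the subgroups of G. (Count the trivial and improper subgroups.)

30

|G| = 36, so by Lagrange every subgroup order divides 36. Divisors: 1, 2, 3, 4, 6, 9, 12, 18, 36.
Subgroups by order — order 1: 1; order 2: 3; order 3: 4; order 4: 1; order 6: 12; order 9: 1; order 12: 4; order 18: 3; order 36: 1.
Total: 1 + 3 + 4 + 1 + 12 + 1 + 4 + 3 + 1 = 30.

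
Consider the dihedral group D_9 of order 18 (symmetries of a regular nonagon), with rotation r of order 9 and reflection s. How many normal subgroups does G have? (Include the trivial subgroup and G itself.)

G has 16 subgroups. Checking conjugation-invariance by order — order 1: 1/1 normal; order 2: 0/9 normal; order 3: 1/1 normal; order 6: 0/3 normal; order 9: 1/1 normal; order 18: 1/1 normal.
Total normal subgroups: 4.

4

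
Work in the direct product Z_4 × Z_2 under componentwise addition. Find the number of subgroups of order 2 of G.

|G| = 8 and 2 | 8, so subgroups of order 2 are possible by Lagrange.
The subgroups of order 2 are: {(0,0), (0,1)}; {(0,0), (2,0)}; {(0,0), (2,1)}.
So G has 3 subgroups of order 2.

3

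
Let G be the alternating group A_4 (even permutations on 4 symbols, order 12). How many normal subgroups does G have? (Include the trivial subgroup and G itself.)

G has 10 subgroups. Checking conjugation-invariance by order — order 1: 1/1 normal; order 2: 0/3 normal; order 3: 0/4 normal; order 4: 1/1 normal; order 12: 1/1 normal.
Total normal subgroups: 3.

3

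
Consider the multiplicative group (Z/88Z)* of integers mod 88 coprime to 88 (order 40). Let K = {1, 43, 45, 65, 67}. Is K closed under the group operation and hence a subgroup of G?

Closure fails: 65 · 45 = 21 ∉ K. So K is not a subgroup.

No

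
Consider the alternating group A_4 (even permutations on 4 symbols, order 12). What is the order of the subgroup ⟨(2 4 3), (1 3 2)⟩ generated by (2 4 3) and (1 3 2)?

|⟨(2 4 3)⟩| = 3 and |⟨(1 3 2)⟩| = 3, so |H| is a multiple of lcm(3, 3) = 3 and divides |G| = 12.
Closing {(2 4 3), (1 3 2)} under the group operation gives all of G, so |H| = 12.

12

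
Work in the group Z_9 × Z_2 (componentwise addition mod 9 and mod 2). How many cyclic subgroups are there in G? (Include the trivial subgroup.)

6

Group the elements of G by the cyclic subgroup they generate; each cyclic subgroup of order d accounts for φ(d) elements.
Cyclic subgroups by order — order 1: 1; order 2: 1; order 3: 1; order 6: 1; order 9: 1; order 18: 1.
Total: 6.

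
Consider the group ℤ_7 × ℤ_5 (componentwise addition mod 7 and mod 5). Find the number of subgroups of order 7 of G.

1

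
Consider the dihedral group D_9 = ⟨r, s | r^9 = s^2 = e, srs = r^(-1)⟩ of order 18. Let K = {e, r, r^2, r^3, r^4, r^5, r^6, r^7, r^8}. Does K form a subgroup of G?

Yes

|K| = 9 divides |G| = 18, consistent with Lagrange.
K contains the identity, every element's inverse is in K, and K is closed under ·: it is a subgroup.
In fact K = ⟨r^4⟩.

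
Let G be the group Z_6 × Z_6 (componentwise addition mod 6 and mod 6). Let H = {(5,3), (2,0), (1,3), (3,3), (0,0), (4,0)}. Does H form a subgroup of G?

Yes

|H| = 6 divides |G| = 36, consistent with Lagrange.
H contains the identity, every element's inverse is in H, and H is closed under +: it is a subgroup.
In fact H = ⟨(1,3)⟩.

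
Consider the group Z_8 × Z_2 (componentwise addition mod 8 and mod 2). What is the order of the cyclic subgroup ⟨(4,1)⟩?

2

The order of (4,1) in Z_8 × Z_2 is lcm(ord(4) in Z_8, ord(1) in Z_2).
ord(4) = 2 and ord(1) = 2, so |⟨(4,1)⟩| = lcm(2, 2) = 2.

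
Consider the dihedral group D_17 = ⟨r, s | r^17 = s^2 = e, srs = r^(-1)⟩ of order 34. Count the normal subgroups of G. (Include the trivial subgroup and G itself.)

G has 20 subgroups. Checking conjugation-invariance by order — order 1: 1/1 normal; order 2: 0/17 normal; order 17: 1/1 normal; order 34: 1/1 normal.
Total normal subgroups: 3.

3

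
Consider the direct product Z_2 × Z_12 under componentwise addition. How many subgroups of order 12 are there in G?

3

|G| = 24 and 12 | 24, so subgroups of order 12 are possible by Lagrange.
The subgroups of order 12 are: {(0,0), (0,1), (0,2), (0,3), (0,4), (0,5), (0,6), (0,7), (0,8), (0,9), (0,10), (0,11)}; {(0,0), (0,2), (0,4), (0,6), (0,8), (0,10), (1,0), (1,2), (1,4), (1,6), (1,8), (1,10)}; {(0,0), (0,2), (0,4), (0,6), (0,8), (0,10), (1,1), (1,3), (1,5), (1,7), (1,9), (1,11)}.
So G has 3 subgroups of order 12.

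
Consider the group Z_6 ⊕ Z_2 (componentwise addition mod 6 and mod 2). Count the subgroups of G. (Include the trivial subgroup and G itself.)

|G| = 12, so by Lagrange every subgroup order divides 12. Divisors: 1, 2, 3, 4, 6, 12.
Subgroups by order — order 1: 1; order 2: 3; order 3: 1; order 4: 1; order 6: 3; order 12: 1.
Total: 1 + 3 + 1 + 1 + 3 + 1 = 10.

10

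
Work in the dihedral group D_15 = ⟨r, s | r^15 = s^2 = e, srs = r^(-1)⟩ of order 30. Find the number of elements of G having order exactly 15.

The elements of order 15 are: r, r^2, r^4, r^7, r^8, r^11, r^13, r^14.
That's 8.

8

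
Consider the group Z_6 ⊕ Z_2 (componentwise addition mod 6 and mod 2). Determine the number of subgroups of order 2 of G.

3

|G| = 12 and 2 | 12, so subgroups of order 2 are possible by Lagrange.
The subgroups of order 2 are: {(0,0), (0,1)}; {(0,0), (3,0)}; {(0,0), (3,1)}.
So G has 3 subgroups of order 2.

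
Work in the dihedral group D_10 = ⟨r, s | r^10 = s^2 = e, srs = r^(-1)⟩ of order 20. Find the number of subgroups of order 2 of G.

|G| = 20 and 2 | 20, so subgroups of order 2 are possible by Lagrange.
The subgroups of order 2 are: {e, r^2s}; {e, r^3s}; {e, r^4s}; {e, r^5}; … (11 in all).
So G has 11 subgroups of order 2.

11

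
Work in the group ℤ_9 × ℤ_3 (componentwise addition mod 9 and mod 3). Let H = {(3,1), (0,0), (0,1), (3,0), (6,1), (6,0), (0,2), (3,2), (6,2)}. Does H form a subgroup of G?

|H| = 9 divides |G| = 27, consistent with Lagrange.
H contains the identity, every element's inverse is in H, and H is closed under +: it is a subgroup.

Yes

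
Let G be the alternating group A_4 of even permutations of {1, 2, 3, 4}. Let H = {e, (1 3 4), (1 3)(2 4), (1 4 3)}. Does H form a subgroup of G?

No

Closure fails: (1 4 3) ∘ (1 3)(2 4) = (2 3 4) ∉ H. So H is not a subgroup.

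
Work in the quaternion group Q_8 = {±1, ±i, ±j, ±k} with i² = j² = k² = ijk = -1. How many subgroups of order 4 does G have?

3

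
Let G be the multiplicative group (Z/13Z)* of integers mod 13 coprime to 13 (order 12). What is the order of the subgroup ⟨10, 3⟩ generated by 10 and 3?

6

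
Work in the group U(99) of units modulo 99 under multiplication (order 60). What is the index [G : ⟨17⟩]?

6

|⟨17⟩| = 10 and |G| = 60.
By Lagrange, [G : H] = |G|/|H| = 60/10 = 6.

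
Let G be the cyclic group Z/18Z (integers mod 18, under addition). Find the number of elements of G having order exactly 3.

2

In a cyclic group of order 18, the number of elements of order d (for d | 18) is φ(d).
φ(3) = 2.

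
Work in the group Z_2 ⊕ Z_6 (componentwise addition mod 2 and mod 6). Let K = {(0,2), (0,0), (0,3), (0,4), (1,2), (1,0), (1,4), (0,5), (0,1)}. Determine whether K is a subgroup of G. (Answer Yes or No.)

|K| = 9 does not divide |G| = 12, so by Lagrange K is not a subgroup.

No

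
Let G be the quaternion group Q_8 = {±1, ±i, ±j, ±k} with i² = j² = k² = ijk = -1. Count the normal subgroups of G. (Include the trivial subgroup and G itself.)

G has 6 subgroups. Checking conjugation-invariance by order — order 1: 1/1 normal; order 2: 1/1 normal; order 4: 3/3 normal; order 8: 1/1 normal.
Total normal subgroups: 6.

6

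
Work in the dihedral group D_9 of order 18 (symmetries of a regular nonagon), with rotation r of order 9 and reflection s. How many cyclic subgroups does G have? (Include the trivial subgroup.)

A cyclic subgroup of order d is generated by each of its φ(d) elements of order d, so the cyclic subgroups of order d number (#elements of order d)/φ(d).
Cyclic subgroups by order — order 1: 1; order 2: 9; order 3: 1; order 9: 1.
Total: 12.

12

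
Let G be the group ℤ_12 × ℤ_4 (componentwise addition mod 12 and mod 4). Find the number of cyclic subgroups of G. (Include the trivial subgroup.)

20

A cyclic subgroup of order d is generated by each of its φ(d) elements of order d, so the cyclic subgroups of order d number (#elements of order d)/φ(d).
Cyclic subgroups by order — order 1: 1; order 2: 3; order 3: 1; order 4: 6; order 6: 3; order 12: 6.
Total: 20.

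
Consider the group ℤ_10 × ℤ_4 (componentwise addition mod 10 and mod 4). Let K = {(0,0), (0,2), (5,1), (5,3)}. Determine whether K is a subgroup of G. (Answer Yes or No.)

|K| = 4 divides |G| = 40, consistent with Lagrange.
K contains the identity, every element's inverse is in K, and K is closed under +: it is a subgroup.
In fact K = ⟨(5,3)⟩.

Yes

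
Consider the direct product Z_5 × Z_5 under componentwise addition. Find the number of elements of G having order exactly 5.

24

An element (a,b) has order lcm(ord(a), ord(b)); count pairs with lcm equal to 5.
Enumerating gives 24 such elements.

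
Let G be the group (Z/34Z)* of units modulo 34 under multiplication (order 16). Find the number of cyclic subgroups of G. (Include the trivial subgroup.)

A cyclic subgroup of order d is generated by each of its φ(d) elements of order d, so the cyclic subgroups of order d number (#elements of order d)/φ(d).
Cyclic subgroups by order — order 1: 1; order 2: 1; order 4: 1; order 8: 1; order 16: 1.
Total: 5.

5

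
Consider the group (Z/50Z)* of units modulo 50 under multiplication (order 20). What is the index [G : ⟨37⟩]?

1

|⟨37⟩| = 20 and |G| = 20.
By Lagrange, [G : H] = |G|/|H| = 20/20 = 1.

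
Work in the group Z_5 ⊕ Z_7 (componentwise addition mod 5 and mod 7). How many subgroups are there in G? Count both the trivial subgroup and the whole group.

|G| = 35, so by Lagrange every subgroup order divides 35. Divisors: 1, 5, 7, 35.
Subgroups by order — order 1: 1; order 5: 1; order 7: 1; order 35: 1.
Total: 1 + 1 + 1 + 1 = 4.

4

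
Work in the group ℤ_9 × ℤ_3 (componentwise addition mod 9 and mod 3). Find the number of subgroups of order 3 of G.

|G| = 27 and 3 | 27, so subgroups of order 3 are possible by Lagrange.
The subgroups of order 3 are: {(0,0), (0,1), (0,2)}; {(0,0), (3,0), (6,0)}; {(0,0), (3,1), (6,2)}; {(0,0), (3,2), (6,1)}.
So G has 4 subgroups of order 3.

4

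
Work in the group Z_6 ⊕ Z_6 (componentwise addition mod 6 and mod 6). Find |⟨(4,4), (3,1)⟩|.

|⟨(4,4)⟩| = 3 and |⟨(3,1)⟩| = 6, so |H| is a multiple of lcm(3, 6) = 6 and divides |G| = 36.
Closing under the operation: H = {(0,0), (0,2), (0,4), (1,1), (1,3), (1,5), (2,0), (2,2), (2,4), (3,1), (3,3), (3,5), (4,0), (4,2), (4,4), (5,1), (5,3), (5,5)}, so |H| = 18.

18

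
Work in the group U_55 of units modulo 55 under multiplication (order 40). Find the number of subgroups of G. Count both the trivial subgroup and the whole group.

16

|G| = 40, so by Lagrange every subgroup order divides 40. Divisors: 1, 2, 4, 5, 8, 10, 20, 40.
Subgroups by order — order 1: 1; order 2: 3; order 4: 3; order 5: 1; order 8: 1; order 10: 3; order 20: 3; order 40: 1.
Total: 1 + 3 + 3 + 1 + 1 + 3 + 3 + 1 = 16.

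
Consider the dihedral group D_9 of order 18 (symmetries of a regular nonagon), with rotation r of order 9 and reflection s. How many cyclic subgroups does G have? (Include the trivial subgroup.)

A cyclic subgroup of order d is generated by each of its φ(d) elements of order d, so the cyclic subgroups of order d number (#elements of order d)/φ(d).
Cyclic subgroups by order — order 1: 1; order 2: 9; order 3: 1; order 9: 1.
Total: 12.

12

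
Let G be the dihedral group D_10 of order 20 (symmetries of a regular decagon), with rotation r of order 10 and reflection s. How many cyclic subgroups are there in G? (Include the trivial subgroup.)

14

A cyclic subgroup of order d is generated by each of its φ(d) elements of order d, so the cyclic subgroups of order d number (#elements of order d)/φ(d).
Cyclic subgroups by order — order 1: 1; order 2: 11; order 5: 1; order 10: 1.
Total: 14.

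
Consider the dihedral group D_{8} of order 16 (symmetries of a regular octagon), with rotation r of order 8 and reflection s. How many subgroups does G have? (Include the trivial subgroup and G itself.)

|G| = 16, so by Lagrange every subgroup order divides 16. Divisors: 1, 2, 4, 8, 16.
Subgroups by order — order 1: 1; order 2: 9; order 4: 5; order 8: 3; order 16: 1.
Total: 1 + 9 + 5 + 3 + 1 = 19.

19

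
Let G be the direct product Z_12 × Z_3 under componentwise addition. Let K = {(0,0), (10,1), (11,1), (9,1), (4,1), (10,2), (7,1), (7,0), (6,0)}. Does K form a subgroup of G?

(11,1) ∈ K but its inverse (1,2) ∉ K, so K is not a subgroup.

No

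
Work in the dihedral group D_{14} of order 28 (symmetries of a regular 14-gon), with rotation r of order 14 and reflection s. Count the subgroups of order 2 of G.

|G| = 28 and 2 | 28, so subgroups of order 2 are possible by Lagrange.
The subgroups of order 2 are: {e, r^10s}; {e, r^11s}; {e, r^12s}; {e, r^13s}; … (15 in all).
So G has 15 subgroups of order 2.

15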